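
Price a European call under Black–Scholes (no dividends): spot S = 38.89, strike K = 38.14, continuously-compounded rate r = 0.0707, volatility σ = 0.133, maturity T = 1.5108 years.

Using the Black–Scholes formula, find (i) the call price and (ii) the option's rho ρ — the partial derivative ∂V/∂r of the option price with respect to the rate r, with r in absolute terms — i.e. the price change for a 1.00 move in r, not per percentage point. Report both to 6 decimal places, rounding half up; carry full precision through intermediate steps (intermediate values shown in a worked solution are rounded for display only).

σ√T = 0.133·√1.5108 = 0.163476
d₁ = (ln(S/K) + (r+σ²/2)T) / (σ√T) = (ln(38.89/38.14) + (0.0707+0.133²/2)·1.5108) / 0.163476 = (0.019474 + 0.120176) / 0.163476 = 0.854248
d₂ = d₁ − σ√T = 0.854248 − 0.163476 = 0.690771
e^{−rT} = e^{−0.0707·1.5108} = 0.898693
N(d₁) = 0.803516,  N(d₂) = 0.755145
Call price V = S·N(d₁) − K·e^{−rT}·N(d₂) = 31.248743 − 25.883484 = 5.365260
ρ = K·T·e^{−rT}·N(d₂) = 39.104767

price = 5.365260
ρ = 39.104767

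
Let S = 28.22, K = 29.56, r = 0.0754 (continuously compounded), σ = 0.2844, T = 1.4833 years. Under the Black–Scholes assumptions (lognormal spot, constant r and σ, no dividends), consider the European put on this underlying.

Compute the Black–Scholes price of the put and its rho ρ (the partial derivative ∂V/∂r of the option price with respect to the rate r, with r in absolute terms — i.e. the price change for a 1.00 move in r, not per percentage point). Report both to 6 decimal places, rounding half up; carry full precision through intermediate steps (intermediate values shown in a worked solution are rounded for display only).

σ√T = 0.2844·√1.4833 = 0.346373
d₁ = (ln(S/K) + (r+σ²/2)T) / (σ√T) = (ln(28.22/29.56) + (0.0754+0.2844²/2)·1.4833) / 0.346373 = (-0.046391 + 0.171828) / 0.346373 = 0.362144
d₂ = d₁ − σ√T = 0.362144 − 0.346373 = 0.015771
e^{−rT} = e^{−0.0754·1.4833} = 0.894187
N(−d₁) = 0.358622,  N(−d₂) = 0.493709
Put price V = K·e^{−rT}·N(−d₂) − S·N(−d₁) = 13.049785 − 10.120322 = 2.929463
ρ = −K·T·e^{−rT}·N(−d₂) = -19.356746

price = 2.929463
ρ = -19.356746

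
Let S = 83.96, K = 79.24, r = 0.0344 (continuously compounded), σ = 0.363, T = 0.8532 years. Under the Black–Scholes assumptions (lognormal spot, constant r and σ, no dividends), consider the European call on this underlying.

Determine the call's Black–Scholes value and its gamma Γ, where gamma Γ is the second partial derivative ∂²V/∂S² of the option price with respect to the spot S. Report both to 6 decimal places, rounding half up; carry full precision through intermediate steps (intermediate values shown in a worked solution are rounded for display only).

σ√T = 0.363·√0.8532 = 0.335299
d₁ = (ln(S/K) + (r+σ²/2)T) / (σ√T) = (ln(83.96/79.24) + (0.0344+0.363²/2)·0.8532) / 0.335299 = (0.057859 + 0.085563) / 0.335299 = 0.427744
d₂ = d₁ − σ√T = 0.427744 − 0.335299 = 0.092445
e^{−rT} = e^{−0.0344·0.8532} = 0.971076
N(d₁) = 0.665581,  N(d₂) = 0.536828
Call price V = S·N(d₁) − K·e^{−rT}·N(d₂) = 55.882196 − 41.307874 = 14.574322
φ(d₁) = (1/√(2π))·e^{−d₁²/2} = 0.364066
Γ = φ(d₁) / (S·σ·√T) = 0.012932

price = 14.574322
Γ = 0.012932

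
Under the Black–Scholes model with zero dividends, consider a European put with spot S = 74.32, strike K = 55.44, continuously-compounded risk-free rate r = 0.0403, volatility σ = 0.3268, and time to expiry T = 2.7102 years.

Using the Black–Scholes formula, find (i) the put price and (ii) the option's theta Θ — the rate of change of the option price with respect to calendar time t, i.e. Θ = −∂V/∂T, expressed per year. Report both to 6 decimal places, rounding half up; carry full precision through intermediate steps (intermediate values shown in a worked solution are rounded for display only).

σ√T = 0.3268·√2.7102 = 0.538001
d₁ = (ln(S/K) + (r+σ²/2)T) / (σ√T) = (ln(74.32/55.44) + (0.0403+0.3268²/2)·2.7102) / 0.538001 = (0.293079 + 0.253943) / 0.538001 = 1.016769
d₂ = d₁ − σ√T = 1.016769 − 0.538001 = 0.478768
e^{−rT} = e^{−0.0403·2.7102} = 0.896532
N(−d₁) = 0.154632,  N(−d₂) = 0.316052
Put price V = K·e^{−rT}·N(−d₂) − S·N(−d₁) = 15.708958 − 11.492232 = 4.216727
φ(d₁) = (1/√(2π))·e^{−d₁²/2} = 0.237914
Θ = −S·φ(d₁)·σ/(2√T) + r·K·e^{−rT}·N(−d₂) = −1.754997 + 0.633071 = -1.121926

price = 4.216727
Θ = -1.121926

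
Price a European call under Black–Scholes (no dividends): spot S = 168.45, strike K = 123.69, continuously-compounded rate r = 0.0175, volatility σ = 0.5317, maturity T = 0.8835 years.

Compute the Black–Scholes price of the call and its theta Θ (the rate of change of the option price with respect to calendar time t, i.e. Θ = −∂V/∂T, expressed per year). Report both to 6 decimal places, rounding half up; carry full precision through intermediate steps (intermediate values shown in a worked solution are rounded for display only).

price = 57.609434
Θ = -14.086836

σ√T = 0.5317·√0.8835 = 0.499770
d₁ = (ln(S/K) + (r+σ²/2)T) / (σ√T) = (ln(168.45/123.69) + (0.0175+0.5317²/2)·0.8835) / 0.499770 = (0.308861 + 0.140346) / 0.499770 = 0.898827
d₂ = d₁ − σ√T = 0.898827 − 0.499770 = 0.399058
e^{−rT} = e^{−0.0175·0.8835} = 0.984658
N(d₁) = 0.815628,  N(d₂) = 0.655075
Call price V = S·N(d₁) − K·e^{−rT}·N(d₂) = 137.392482 − 79.783048 = 57.609434
φ(d₁) = (1/√(2π))·e^{−d₁²/2} = 0.266366
Θ = −S·φ(d₁)·σ/(2√T) − r·K·e^{−rT}·N(d₂) = −12.690633 − 1.396203 = -14.086836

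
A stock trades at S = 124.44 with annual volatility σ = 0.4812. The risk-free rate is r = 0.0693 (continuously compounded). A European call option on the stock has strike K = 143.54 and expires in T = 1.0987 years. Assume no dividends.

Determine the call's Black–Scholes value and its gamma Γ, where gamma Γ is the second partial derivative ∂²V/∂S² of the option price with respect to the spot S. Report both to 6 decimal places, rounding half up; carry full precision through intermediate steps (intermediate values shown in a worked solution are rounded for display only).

σ√T = 0.4812·√1.0987 = 0.504389
d₁ = (ln(S/K) + (r+σ²/2)T) / (σ√T) = (ln(124.44/143.54) + (0.0693+0.4812²/2)·1.0987) / 0.504389 = (-0.142790 + 0.203344) / 0.504389 = 0.120054
d₂ = d₁ − σ√T = 0.120054 − 0.504389 = -0.384335
e^{−rT} = e^{−0.0693·1.0987} = 0.926687
N(d₁) = 0.547780,  N(d₂) = 0.350365
Call price V = S·N(d₁) − K·e^{−rT}·N(d₂) = 68.165707 − 46.604379 = 21.561328
φ(d₁) = (1/√(2π))·e^{−d₁²/2} = 0.396078
Γ = φ(d₁) / (S·σ·√T) = 0.006310

price = 21.561328
Γ = 0.006310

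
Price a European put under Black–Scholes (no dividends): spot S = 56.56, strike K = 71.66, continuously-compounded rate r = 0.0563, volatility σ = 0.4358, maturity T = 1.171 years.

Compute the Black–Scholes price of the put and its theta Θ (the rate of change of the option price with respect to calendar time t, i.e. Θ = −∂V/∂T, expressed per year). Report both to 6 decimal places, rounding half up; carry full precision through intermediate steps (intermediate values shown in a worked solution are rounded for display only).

σ√T = 0.4358·√1.171 = 0.471591
d₁ = (ln(S/K) + (r+σ²/2)T) / (σ√T) = (ln(56.56/71.66) + (0.0563+0.4358²/2)·1.171) / 0.471591 = (-0.236631 + 0.177126) / 0.471591 = -0.126178
d₂ = d₁ − σ√T = -0.126178 − 0.471591 = -0.597769
e^{−rT} = e^{−0.0563·1.171} = 0.936199
N(−d₁) = 0.550204,  N(−d₂) = 0.725003
Put price V = K·e^{−rT}·N(−d₂) − S·N(−d₁) = 48.639006 − 31.119558 = 17.519448
φ(d₁) = (1/√(2π))·e^{−d₁²/2} = 0.395779
Θ = −S·φ(d₁)·σ/(2√T) + r·K·e^{−rT}·N(−d₂) = −4.507556 + 2.738376 = -1.769180

price = 17.519448
Θ = -1.769180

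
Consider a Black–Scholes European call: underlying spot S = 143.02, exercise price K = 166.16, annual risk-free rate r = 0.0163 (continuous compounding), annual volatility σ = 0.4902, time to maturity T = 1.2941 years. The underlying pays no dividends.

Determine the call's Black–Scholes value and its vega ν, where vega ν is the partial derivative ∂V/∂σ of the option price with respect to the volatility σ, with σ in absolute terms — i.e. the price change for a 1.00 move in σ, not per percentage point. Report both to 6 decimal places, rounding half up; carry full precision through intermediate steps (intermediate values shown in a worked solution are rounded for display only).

σ√T = 0.4902·√1.2941 = 0.557644
d₁ = (ln(S/K) + (r+σ²/2)T) / (σ√T) = (ln(143.02/166.16) + (0.0163+0.4902²/2)·1.2941) / 0.557644 = (-0.149967 + 0.176577) / 0.557644 = 0.047720
d₂ = d₁ − σ√T = 0.047720 − 0.557644 = -0.509924
e^{−rT} = e^{−0.0163·1.2941} = 0.979127
N(d₁) = 0.519030,  N(d₂) = 0.305052
Call price V = S·N(d₁) − K·e^{−rT}·N(d₂) = 74.231704 − 49.629479 = 24.602225
φ(d₁) = (1/√(2π))·e^{−d₁²/2} = 0.398488
ν = S·φ(d₁)·√T = 64.833023

price = 24.602225
ν = 64.833023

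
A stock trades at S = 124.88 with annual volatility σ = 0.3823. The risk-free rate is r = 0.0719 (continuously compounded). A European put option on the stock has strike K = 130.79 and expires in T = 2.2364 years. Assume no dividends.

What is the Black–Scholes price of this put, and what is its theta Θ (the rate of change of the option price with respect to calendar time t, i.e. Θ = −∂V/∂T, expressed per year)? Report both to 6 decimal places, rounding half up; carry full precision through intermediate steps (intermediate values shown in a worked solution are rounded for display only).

σ√T = 0.3823·√2.2364 = 0.571714
d₁ = (ln(S/K) + (r+σ²/2)T) / (σ√T) = (ln(124.88/130.79) + (0.0719+0.3823²/2)·2.2364) / 0.571714 = (-0.046240 + 0.324226) / 0.571714 = 0.486232
d₂ = d₁ − σ√T = 0.486232 − 0.571714 = -0.085482
e^{−rT} = e^{−0.0719·2.2364} = 0.851465
N(−d₁) = 0.313401,  N(−d₂) = 0.534061
Put price V = K·e^{−rT}·N(−d₂) − S·N(−d₁) = 59.474655 − 39.137538 = 20.337117
φ(d₁) = (1/√(2π))·e^{−d₁²/2} = 0.354464
Θ = −S·φ(d₁)·σ/(2√T) + r·K·e^{−rT}·N(−d₂) = −5.658015 + 4.276228 = -1.381788

price = 20.337117
Θ = -1.381788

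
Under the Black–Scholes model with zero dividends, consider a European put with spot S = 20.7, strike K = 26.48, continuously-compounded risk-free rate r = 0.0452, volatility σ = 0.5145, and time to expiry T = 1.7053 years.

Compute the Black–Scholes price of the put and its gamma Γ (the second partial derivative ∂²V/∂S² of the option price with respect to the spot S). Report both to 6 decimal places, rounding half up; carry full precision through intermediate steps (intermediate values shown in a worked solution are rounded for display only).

σ√T = 0.5145·√1.7053 = 0.671871
d₁ = (ln(S/K) + (r+σ²/2)T) / (σ√T) = (ln(20.7/26.48) + (0.0452+0.5145²/2)·1.7053) / 0.671871 = (-0.246256 + 0.302785) / 0.671871 = 0.084136
d₂ = d₁ − σ√T = 0.084136 − 0.671871 = -0.587735
e^{−rT} = e^{−0.0452·1.7053} = 0.925816
N(−d₁) = 0.466474,  N(−d₂) = 0.721645
Put price V = K·e^{−rT}·N(−d₂) − S·N(−d₁) = 17.691563 − 9.656012 = 8.035551
φ(d₁) = (1/√(2π))·e^{−d₁²/2} = 0.397533
Γ = φ(d₁) / (S·σ·√T) = 0.028584

price = 8.035551
Γ = 0.028584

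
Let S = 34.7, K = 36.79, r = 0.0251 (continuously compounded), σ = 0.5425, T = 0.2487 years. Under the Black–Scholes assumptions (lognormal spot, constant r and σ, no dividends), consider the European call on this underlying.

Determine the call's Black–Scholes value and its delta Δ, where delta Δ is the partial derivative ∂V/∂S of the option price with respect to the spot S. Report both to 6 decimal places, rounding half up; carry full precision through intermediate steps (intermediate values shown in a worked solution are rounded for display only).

price = 2.974236
Δ = 0.476940

σ√T = 0.5425·√0.2487 = 0.270544
d₁ = (ln(S/K) + (r+σ²/2)T) / (σ√T) = (ln(34.7/36.79) + (0.0251+0.5425²/2)·0.2487) / 0.270544 = (-0.058486 + 0.042839) / 0.270544 = -0.057835
d₂ = d₁ − σ√T = -0.057835 − 0.270544 = -0.328379
e^{−rT} = e^{−0.0251·0.2487} = 0.993777
N(d₁) = 0.476940,  N(d₂) = 0.371312
Call price V = S·N(d₁) − K·e^{−rT}·N(d₂) = 16.549813 − 13.575576 = 2.974236
Δ = N(d₁) = 0.476940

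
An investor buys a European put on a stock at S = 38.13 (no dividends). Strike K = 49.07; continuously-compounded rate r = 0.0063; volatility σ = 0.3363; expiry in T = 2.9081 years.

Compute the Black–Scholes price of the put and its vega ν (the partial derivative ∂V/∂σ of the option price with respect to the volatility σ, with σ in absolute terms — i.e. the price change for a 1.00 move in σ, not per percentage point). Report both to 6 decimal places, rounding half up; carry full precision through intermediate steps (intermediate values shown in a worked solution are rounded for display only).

price = 15.537494
ν = 25.751037

σ√T = 0.3363·√2.9081 = 0.573498
d₁ = (ln(S/K) + (r+σ²/2)T) / (σ√T) = (ln(38.13/49.07) + (0.0063+0.3363²/2)·2.9081) / 0.573498 = (-0.252246 + 0.182771) / 0.573498 = -0.121144
d₂ = d₁ − σ√T = -0.121144 − 0.573498 = -0.694641
e^{−rT} = e^{−0.0063·2.9081} = 0.981846
N(−d₁) = 0.548211,  N(−d₂) = 0.756360
Put price V = K·e^{−rT}·N(−d₂) − S·N(−d₁) = 36.440798 − 20.903304 = 15.537494
φ(d₁) = (1/√(2π))·e^{−d₁²/2} = 0.396026
ν = S·φ(d₁)·√T = 25.751037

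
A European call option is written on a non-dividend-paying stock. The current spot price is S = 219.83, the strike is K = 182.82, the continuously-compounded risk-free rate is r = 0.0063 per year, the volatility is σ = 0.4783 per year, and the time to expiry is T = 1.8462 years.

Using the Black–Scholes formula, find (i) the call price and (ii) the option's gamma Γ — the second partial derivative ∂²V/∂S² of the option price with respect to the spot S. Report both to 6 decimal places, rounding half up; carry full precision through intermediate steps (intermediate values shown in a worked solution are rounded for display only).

σ√T = 0.4783·√1.8462 = 0.649890
d₁ = (ln(S/K) + (r+σ²/2)T) / (σ√T) = (ln(219.83/182.82) + (0.0063+0.4783²/2)·1.8462) / 0.649890 = (0.184352 + 0.222809) / 0.649890 = 0.626509
d₂ = d₁ − σ√T = 0.626509 − 0.649890 = -0.023381
e^{−rT} = e^{−0.0063·1.8462} = 0.988436
N(d₁) = 0.734509,  N(d₂) = 0.490673
Call price V = S·N(d₁) − K·e^{−rT}·N(d₂) = 161.467218 − 88.667573 = 72.799645
φ(d₁) = (1/√(2π))·e^{−d₁²/2} = 0.327851
Γ = φ(d₁) / (S·σ·√T) = 0.002295

price = 72.799645
Γ = 0.002295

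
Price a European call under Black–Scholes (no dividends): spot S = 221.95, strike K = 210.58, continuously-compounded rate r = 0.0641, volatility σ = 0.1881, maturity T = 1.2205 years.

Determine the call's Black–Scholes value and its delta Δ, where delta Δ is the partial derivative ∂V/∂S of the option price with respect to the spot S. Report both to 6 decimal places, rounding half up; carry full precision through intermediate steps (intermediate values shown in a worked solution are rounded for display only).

price = 34.139480
Δ = 0.768354

σ√T = 0.1881·√1.2205 = 0.207806
d₁ = (ln(S/K) + (r+σ²/2)T) / (σ√T) = (ln(221.95/210.58) + (0.0641+0.1881²/2)·1.2205) / 0.207806 = (0.052587 + 0.099826) / 0.207806 = 0.733436
d₂ = d₁ − σ√T = 0.733436 − 0.207806 = 0.525630
e^{−rT} = e^{−0.0641·1.2205} = 0.924748
N(d₁) = 0.768354,  N(d₂) = 0.700427
Call price V = S·N(d₁) − K·e^{−rT}·N(d₂) = 170.536083 − 136.396603 = 34.139480
Δ = N(d₁) = 0.768354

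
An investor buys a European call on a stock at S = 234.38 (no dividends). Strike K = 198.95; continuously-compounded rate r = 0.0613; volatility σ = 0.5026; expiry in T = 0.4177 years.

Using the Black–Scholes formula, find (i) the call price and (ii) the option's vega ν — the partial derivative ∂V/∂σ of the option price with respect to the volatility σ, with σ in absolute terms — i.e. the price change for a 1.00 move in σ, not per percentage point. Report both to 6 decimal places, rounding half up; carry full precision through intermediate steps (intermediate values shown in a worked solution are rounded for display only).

σ√T = 0.5026·√0.4177 = 0.324829
d₁ = (ln(S/K) + (r+σ²/2)T) / (σ√T) = (ln(234.38/198.95) + (0.0613+0.5026²/2)·0.4177) / 0.324829 = (0.163890 + 0.078362) / 0.324829 = 0.745784
d₂ = d₁ − σ√T = 0.745784 − 0.324829 = 0.420955
e^{−rT} = e^{−0.0613·0.4177} = 0.974720
N(d₁) = 0.772101,  N(d₂) = 0.663106
Call price V = S·N(d₁) − K·e^{−rT}·N(d₂) = 180.965020 − 128.589865 = 52.375155
φ(d₁) = (1/√(2π))·e^{−d₁²/2} = 0.302089
ν = S·φ(d₁)·√T = 45.760105

price = 52.375155
ν = 45.760105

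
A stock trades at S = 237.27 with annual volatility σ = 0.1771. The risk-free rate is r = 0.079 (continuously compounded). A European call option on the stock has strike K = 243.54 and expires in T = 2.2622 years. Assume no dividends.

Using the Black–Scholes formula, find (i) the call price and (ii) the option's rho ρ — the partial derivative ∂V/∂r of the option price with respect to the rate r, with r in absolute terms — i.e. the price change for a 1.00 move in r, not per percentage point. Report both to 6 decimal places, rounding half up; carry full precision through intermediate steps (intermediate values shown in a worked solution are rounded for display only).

σ√T = 0.1771·√2.2622 = 0.266369
d₁ = (ln(S/K) + (r+σ²/2)T) / (σ√T) = (ln(237.27/243.54) + (0.079+0.1771²/2)·2.2622) / 0.266369 = (-0.026082 + 0.214190) / 0.266369 = 0.706191
d₂ = d₁ − σ√T = 0.706191 − 0.266369 = 0.439822
e^{−rT} = e^{−0.079·2.2622} = 0.836345
N(d₁) = 0.759965,  N(d₂) = 0.669967
Call price V = S·N(d₁) − K·e^{−rT}·N(d₂) = 180.316988 − 136.461231 = 43.855757
ρ = K·T·e^{−rT}·N(d₂) = 308.702598

price = 43.855757
ρ = 308.702598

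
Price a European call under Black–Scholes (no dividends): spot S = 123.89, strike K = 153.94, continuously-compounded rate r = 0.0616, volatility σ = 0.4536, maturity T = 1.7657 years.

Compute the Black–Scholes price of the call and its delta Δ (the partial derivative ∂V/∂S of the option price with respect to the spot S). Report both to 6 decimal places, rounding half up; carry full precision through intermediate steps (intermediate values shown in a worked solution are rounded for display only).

price = 24.418037
Δ = 0.548362

σ√T = 0.4536·√1.7657 = 0.602742
d₁ = (ln(S/K) + (r+σ²/2)T) / (σ√T) = (ln(123.89/153.94) + (0.0616+0.4536²/2)·1.7657) / 0.602742 = (-0.217169 + 0.290416) / 0.602742 = 0.121523
d₂ = d₁ − σ√T = 0.121523 − 0.602742 = -0.481219
e^{−rT} = e^{−0.0616·1.7657} = 0.896939
N(d₁) = 0.548362,  N(d₂) = 0.315181
Call price V = S·N(d₁) − K·e^{−rT}·N(d₂) = 67.936540 − 43.518502 = 24.418037
Δ = N(d₁) = 0.548362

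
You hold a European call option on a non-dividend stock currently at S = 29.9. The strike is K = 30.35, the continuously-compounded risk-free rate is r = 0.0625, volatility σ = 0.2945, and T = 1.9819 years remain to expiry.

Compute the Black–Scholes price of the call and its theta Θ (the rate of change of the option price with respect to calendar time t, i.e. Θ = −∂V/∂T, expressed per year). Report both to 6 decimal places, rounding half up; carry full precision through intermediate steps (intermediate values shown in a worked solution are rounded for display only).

σ√T = 0.2945·√1.9819 = 0.414597
d₁ = (ln(S/K) + (r+σ²/2)T) / (σ√T) = (ln(29.9/30.35) + (0.0625+0.2945²/2)·1.9819) / 0.414597 = (-0.014938 + 0.209814) / 0.414597 = 0.470037
d₂ = d₁ − σ√T = 0.470037 − 0.414597 = 0.055440
e^{−rT} = e^{−0.0625·1.9819} = 0.883496
N(d₁) = 0.680836,  N(d₂) = 0.522106
Call price V = S·N(d₁) − K·e^{−rT}·N(d₂) = 20.356991 − 13.999805 = 6.357186
φ(d₁) = (1/√(2π))·e^{−d₁²/2} = 0.357219
Θ = −S·φ(d₁)·σ/(2√T) − r·K·e^{−rT}·N(d₂) = −1.117173 − 0.874988 = -1.992160

price = 6.357186
Θ = -1.992160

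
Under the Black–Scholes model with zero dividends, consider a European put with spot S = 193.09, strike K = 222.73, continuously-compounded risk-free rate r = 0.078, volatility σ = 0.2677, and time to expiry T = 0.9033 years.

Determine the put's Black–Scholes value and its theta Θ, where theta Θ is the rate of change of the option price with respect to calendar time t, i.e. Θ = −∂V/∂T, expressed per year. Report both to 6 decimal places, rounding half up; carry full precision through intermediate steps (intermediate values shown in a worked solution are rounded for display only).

price = 28.332635
Θ = -0.034719

σ√T = 0.2677·√0.9033 = 0.254428
d₁ = (ln(S/K) + (r+σ²/2)T) / (σ√T) = (ln(193.09/222.73) + (0.078+0.2677²/2)·0.9033) / 0.254428 = (-0.142804 + 0.102824) / 0.254428 = -0.157136
d₂ = d₁ − σ√T = -0.157136 − 0.254428 = -0.411564
e^{−rT} = e^{−0.078·0.9033} = 0.931967
N(−d₁) = 0.562431,  N(−d₂) = 0.659670
Put price V = K·e^{−rT}·N(−d₂) − S·N(−d₁) = 136.932469 − 108.599834 = 28.332635
φ(d₁) = (1/√(2π))·e^{−d₁²/2} = 0.394047
Θ = −S·φ(d₁)·σ/(2√T) + r·K·e^{−rT}·N(−d₂) = −10.715452 + 10.680733 = -0.034719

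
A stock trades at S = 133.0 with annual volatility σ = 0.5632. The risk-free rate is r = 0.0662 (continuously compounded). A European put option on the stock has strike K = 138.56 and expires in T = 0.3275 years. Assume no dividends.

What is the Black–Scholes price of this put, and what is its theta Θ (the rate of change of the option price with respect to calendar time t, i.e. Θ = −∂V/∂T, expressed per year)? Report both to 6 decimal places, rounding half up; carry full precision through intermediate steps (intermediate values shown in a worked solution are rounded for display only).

price = 18.517892
Θ = -20.702363

σ√T = 0.5632·√0.3275 = 0.322306
d₁ = (ln(S/K) + (r+σ²/2)T) / (σ√T) = (ln(133.0/138.56) + (0.0662+0.5632²/2)·0.3275) / 0.322306 = (-0.040954 + 0.073621) / 0.322306 = 0.101353
d₂ = d₁ − σ√T = 0.101353 − 0.322306 = -0.220953
e^{−rT} = e^{−0.0662·0.3275} = 0.978553
N(−d₁) = 0.459635,  N(−d₂) = 0.587435
Put price V = K·e^{−rT}·N(−d₂) − S·N(−d₁) = 79.649353 − 61.131460 = 18.517892
φ(d₁) = (1/√(2π))·e^{−d₁²/2} = 0.396898
Θ = −S·φ(d₁)·σ/(2√T) + r·K·e^{−rT}·N(−d₂) = −25.975150 + 5.272787 = -20.702363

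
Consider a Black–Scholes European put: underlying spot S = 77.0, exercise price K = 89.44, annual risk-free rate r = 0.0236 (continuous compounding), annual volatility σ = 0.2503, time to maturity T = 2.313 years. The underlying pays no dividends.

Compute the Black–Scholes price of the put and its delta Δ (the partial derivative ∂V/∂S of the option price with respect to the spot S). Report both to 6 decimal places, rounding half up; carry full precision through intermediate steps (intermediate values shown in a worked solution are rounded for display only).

σ√T = 0.2503·√2.313 = 0.380670
d₁ = (ln(S/K) + (r+σ²/2)T) / (σ√T) = (ln(77.0/89.44) + (0.0236+0.2503²/2)·2.313) / 0.380670 = (-0.149763 + 0.127042) / 0.380670 = -0.059687
d₂ = d₁ − σ√T = -0.059687 − 0.380670 = -0.440357
e^{−rT} = e^{−0.0236·2.313} = 0.946876
N(−d₁) = 0.523797,  N(−d₂) = 0.670161
Put price V = K·e^{−rT}·N(−d₂) − S·N(−d₁) = 56.754978 − 40.332403 = 16.422575
Δ = −N(−d₁) = -0.523797

price = 16.422575
Δ = -0.523797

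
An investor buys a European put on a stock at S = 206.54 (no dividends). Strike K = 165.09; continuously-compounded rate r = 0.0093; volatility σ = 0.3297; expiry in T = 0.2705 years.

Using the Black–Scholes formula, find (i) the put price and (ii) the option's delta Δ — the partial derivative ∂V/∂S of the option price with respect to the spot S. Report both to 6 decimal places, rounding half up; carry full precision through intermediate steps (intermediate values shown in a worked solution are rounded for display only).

σ√T = 0.3297·√0.2705 = 0.171476
d₁ = (ln(S/K) + (r+σ²/2)T) / (σ√T) = (ln(206.54/165.09) + (0.0093+0.3297²/2)·0.2705) / 0.171476 = (0.224003 + 0.017218) / 0.171476 = 1.406735
d₂ = d₁ − σ√T = 1.406735 − 0.171476 = 1.235260
e^{−rT} = e^{−0.0093·0.2705} = 0.997488
N(−d₁) = 0.079753,  N(−d₂) = 0.108367
Put price V = K·e^{−rT}·N(−d₂) − S·N(−d₁) = 17.845350 − 16.472172 = 1.373177
Δ = −N(−d₁) = -0.079753

price = 1.373177
Δ = -0.079753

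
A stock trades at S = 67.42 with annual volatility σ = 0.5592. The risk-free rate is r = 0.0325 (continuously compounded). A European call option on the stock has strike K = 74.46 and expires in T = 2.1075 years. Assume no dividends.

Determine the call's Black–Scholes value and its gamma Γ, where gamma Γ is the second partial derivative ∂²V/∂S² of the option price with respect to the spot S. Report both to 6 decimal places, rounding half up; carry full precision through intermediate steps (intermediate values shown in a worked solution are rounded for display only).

price = 20.541792
Γ = 0.006812

σ√T = 0.5592·√2.1075 = 0.811804
d₁ = (ln(S/K) + (r+σ²/2)T) / (σ√T) = (ln(67.42/74.46) + (0.0325+0.5592²/2)·2.1075) / 0.811804 = (-0.099320 + 0.398006) / 0.811804 = 0.367929
d₂ = d₁ − σ√T = 0.367929 − 0.811804 = -0.443875
e^{−rT} = e^{−0.0325·2.1075} = 0.933799
N(d₁) = 0.643537,  N(d₂) = 0.328567
Call price V = S·N(d₁) − K·e^{−rT}·N(d₂) = 43.387253 − 22.845462 = 20.541792
φ(d₁) = (1/√(2π))·e^{−d₁²/2} = 0.372833
Γ = φ(d₁) / (S·σ·√T) = 0.006812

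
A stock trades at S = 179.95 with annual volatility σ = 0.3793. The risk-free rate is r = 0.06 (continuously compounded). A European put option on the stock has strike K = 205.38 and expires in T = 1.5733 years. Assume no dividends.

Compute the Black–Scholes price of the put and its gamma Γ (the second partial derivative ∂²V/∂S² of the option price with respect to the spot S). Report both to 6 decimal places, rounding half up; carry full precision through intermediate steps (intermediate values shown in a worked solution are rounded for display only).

price = 38.058158
Γ = 0.004602

σ√T = 0.3793·√1.5733 = 0.475761
d₁ = (ln(S/K) + (r+σ²/2)T) / (σ√T) = (ln(179.95/205.38) + (0.06+0.3793²/2)·1.5733) / 0.475761 = (-0.132183 + 0.207572) / 0.475761 = 0.158460
d₂ = d₁ − σ√T = 0.158460 − 0.475761 = -0.317300
e^{−rT} = e^{−0.06·1.5733} = 0.909921
N(−d₁) = 0.437047,  N(−d₂) = 0.624492
Put price V = K·e^{−rT}·N(−d₂) − S·N(−d₁) = 116.704765 − 78.646607 = 38.058158
φ(d₁) = (1/√(2π))·e^{−d₁²/2} = 0.393965
Γ = φ(d₁) / (S·σ·√T) = 0.004602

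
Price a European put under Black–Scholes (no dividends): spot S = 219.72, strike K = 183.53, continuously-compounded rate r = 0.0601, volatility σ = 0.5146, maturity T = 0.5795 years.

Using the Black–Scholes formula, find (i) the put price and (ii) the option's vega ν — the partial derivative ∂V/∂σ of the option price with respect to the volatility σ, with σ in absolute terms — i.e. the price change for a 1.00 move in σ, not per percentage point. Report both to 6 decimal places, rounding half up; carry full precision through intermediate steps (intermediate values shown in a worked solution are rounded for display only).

σ√T = 0.5146·√0.5795 = 0.391739
d₁ = (ln(S/K) + (r+σ²/2)T) / (σ√T) = (ln(219.72/183.53) + (0.0601+0.5146²/2)·0.5795) / 0.391739 = (0.179976 + 0.111558) / 0.391739 = 0.744204
d₂ = d₁ − σ√T = 0.744204 − 0.391739 = 0.352465
e^{−rT} = e^{−0.0601·0.5795} = 0.965772
N(−d₁) = 0.228377,  N(−d₂) = 0.362245
Put price V = K·e^{−rT}·N(−d₂) − S·N(−d₁) = 64.207180 − 50.178908 = 14.028272
φ(d₁) = (1/√(2π))·e^{−d₁²/2} = 0.302444
ν = S·φ(d₁)·√T = 50.587325

price = 14.028272
ν = 50.587325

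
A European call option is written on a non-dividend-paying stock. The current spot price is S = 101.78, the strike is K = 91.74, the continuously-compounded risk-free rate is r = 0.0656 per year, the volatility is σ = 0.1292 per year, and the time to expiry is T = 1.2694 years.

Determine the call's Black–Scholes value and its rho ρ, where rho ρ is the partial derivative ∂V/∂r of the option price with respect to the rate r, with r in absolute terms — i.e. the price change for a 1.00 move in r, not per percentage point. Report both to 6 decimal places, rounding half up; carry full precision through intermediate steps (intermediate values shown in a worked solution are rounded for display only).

σ√T = 0.1292·√1.2694 = 0.145567
d₁ = (ln(S/K) + (r+σ²/2)T) / (σ√T) = (ln(101.78/91.74) + (0.0656+0.1292²/2)·1.2694) / 0.145567 = (0.103855 + 0.093867) / 0.145567 = 1.358296
d₂ = d₁ − σ√T = 1.358296 − 0.145567 = 1.212730
e^{−rT} = e^{−0.0656·1.2694} = 0.920100
N(d₁) = 0.912815,  N(d₂) = 0.887383
Call price V = S·N(d₁) − K·e^{−rT}·N(d₂) = 92.906327 − 74.904032 = 18.002295
ρ = K·T·e^{−rT}·N(d₂) = 95.083178

price = 18.002295
ρ = 95.083178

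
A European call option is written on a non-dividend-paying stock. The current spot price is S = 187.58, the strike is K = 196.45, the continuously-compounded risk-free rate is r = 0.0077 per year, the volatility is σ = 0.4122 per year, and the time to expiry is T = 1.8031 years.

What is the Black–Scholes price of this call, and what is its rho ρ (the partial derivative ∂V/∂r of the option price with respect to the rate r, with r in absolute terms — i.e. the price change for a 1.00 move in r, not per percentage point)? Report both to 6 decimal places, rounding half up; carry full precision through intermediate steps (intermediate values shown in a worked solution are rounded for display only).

price = 38.557741
ρ = 128.820733

σ√T = 0.4122·√1.8031 = 0.553500
d₁ = (ln(S/K) + (r+σ²/2)T) / (σ√T) = (ln(187.58/196.45) + (0.0077+0.4122²/2)·1.8031) / 0.553500 = (-0.046203 + 0.167065) / 0.553500 = 0.218361
d₂ = d₁ − σ√T = 0.218361 − 0.553500 = -0.335140
e^{−rT} = e^{−0.0077·1.8031} = 0.986212
N(d₁) = 0.586426,  N(d₂) = 0.368760
Call price V = S·N(d₁) − K·e^{−rT}·N(d₂) = 110.001773 − 71.444032 = 38.557741
ρ = K·T·e^{−rT}·N(d₂) = 128.820733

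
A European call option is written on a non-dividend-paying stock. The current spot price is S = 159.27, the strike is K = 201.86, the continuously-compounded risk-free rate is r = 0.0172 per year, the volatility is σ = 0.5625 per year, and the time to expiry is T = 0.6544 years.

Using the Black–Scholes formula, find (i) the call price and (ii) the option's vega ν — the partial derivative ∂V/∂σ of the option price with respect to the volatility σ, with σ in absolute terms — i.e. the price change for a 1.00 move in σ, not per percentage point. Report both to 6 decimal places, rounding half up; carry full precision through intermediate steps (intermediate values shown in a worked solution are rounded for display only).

price = 15.935970
ν = 49.580138

σ√T = 0.5625·√0.6544 = 0.455034
d₁ = (ln(S/K) + (r+σ²/2)T) / (σ√T) = (ln(159.27/201.86) + (0.0172+0.5625²/2)·0.6544) / 0.455034 = (-0.236974 + 0.114784) / 0.455034 = -0.268529
d₂ = d₁ − σ√T = -0.268529 − 0.455034 = -0.723563
e^{−rT} = e^{−0.0172·0.6544} = 0.988807
N(d₁) = 0.394146,  N(d₂) = 0.234667
Call price V = S·N(d₁) − K·e^{−rT}·N(d₂) = 62.775674 − 46.839703 = 15.935970
φ(d₁) = (1/√(2π))·e^{−d₁²/2} = 0.384815
ν = S·φ(d₁)·√T = 49.580138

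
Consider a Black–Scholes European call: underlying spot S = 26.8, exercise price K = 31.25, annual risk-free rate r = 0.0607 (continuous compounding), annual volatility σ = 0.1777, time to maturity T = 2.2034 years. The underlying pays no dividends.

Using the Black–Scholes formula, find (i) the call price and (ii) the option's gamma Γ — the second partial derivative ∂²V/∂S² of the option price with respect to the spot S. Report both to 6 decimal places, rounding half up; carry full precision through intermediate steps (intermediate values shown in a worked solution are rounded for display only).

σ√T = 0.1777·√2.2034 = 0.263775
d₁ = (ln(S/K) + (r+σ²/2)T) / (σ√T) = (ln(26.8/31.25) + (0.0607+0.1777²/2)·2.2034) / 0.263775 = (-0.153617 + 0.168535) / 0.263775 = 0.056554
d₂ = d₁ − σ√T = 0.056554 − 0.263775 = -0.207221
e^{−rT} = e^{−0.0607·2.2034} = 0.874812
N(d₁) = 0.522550,  N(d₂) = 0.417919
Call price V = S·N(d₁) − K·e^{−rT}·N(d₂) = 14.004335 − 11.425005 = 2.579330
φ(d₁) = (1/√(2π))·e^{−d₁²/2} = 0.398305
Γ = φ(d₁) / (S·σ·√T) = 0.056344

price = 2.579330
Γ = 0.056344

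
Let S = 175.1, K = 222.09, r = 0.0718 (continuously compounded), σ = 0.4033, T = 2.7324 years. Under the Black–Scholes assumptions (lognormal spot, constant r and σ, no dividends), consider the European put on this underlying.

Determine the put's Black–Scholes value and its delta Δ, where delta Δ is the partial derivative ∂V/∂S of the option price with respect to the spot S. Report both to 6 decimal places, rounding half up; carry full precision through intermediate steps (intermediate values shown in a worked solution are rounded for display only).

price = 50.491023
Δ = -0.393189

σ√T = 0.4033·√2.7324 = 0.666654
d₁ = (ln(S/K) + (r+σ²/2)T) / (σ√T) = (ln(175.1/222.09) + (0.0718+0.4033²/2)·2.7324) / 0.666654 = (-0.237725 + 0.418400) / 0.666654 = 0.271017
d₂ = d₁ − σ√T = 0.271017 − 0.666654 = -0.395637
e^{−rT} = e^{−0.0718·2.7324} = 0.821859
N(−d₁) = 0.393189,  N(−d₂) = 0.653814
Put price V = K·e^{−rT}·N(−d₂) − S·N(−d₁) = 119.338414 − 68.847392 = 50.491023
Δ = −N(−d₁) = -0.393189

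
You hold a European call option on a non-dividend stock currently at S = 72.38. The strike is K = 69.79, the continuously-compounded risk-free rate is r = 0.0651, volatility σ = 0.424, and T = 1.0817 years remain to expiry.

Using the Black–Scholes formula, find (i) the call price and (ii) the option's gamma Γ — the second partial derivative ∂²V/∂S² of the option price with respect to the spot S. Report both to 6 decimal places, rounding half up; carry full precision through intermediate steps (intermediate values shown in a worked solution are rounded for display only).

σ√T = 0.424·√1.0817 = 0.440980
d₁ = (ln(S/K) + (r+σ²/2)T) / (σ√T) = (ln(72.38/69.79) + (0.0651+0.424²/2)·1.0817) / 0.440980 = (0.036439 + 0.167651) / 0.440980 = 0.462809
d₂ = d₁ − σ√T = 0.462809 − 0.440980 = 0.021829
e^{−rT} = e^{−0.0651·1.0817} = 0.932004
N(d₁) = 0.678249,  N(d₂) = 0.508708
Call price V = S·N(d₁) − K·e^{−rT}·N(d₂) = 49.091695 − 33.088656 = 16.003039
φ(d₁) = (1/√(2π))·e^{−d₁²/2} = 0.358425
Γ = φ(d₁) / (S·σ·√T) = 0.011230

price = 16.003039
Γ = 0.011230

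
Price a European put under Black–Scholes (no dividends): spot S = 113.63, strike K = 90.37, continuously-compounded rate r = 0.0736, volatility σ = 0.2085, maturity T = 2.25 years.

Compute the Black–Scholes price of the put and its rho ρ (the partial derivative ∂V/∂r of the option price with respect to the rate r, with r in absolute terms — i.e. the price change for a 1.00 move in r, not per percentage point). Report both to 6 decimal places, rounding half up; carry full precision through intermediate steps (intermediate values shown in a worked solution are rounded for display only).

σ√T = 0.2085·√2.25 = 0.312750
d₁ = (ln(S/K) + (r+σ²/2)T) / (σ√T) = (ln(113.63/90.37) + (0.0736+0.2085²/2)·2.25) / 0.312750 = (0.229035 + 0.214506) / 0.312750 = 1.418198
d₂ = d₁ − σ√T = 1.418198 − 0.312750 = 1.105448
e^{−rT} = e^{−0.0736·2.25} = 0.847385
N(−d₁) = 0.078066,  N(−d₂) = 0.134483
Put price V = K·e^{−rT}·N(−d₂) − S·N(−d₁) = 10.298443 − 8.870691 = 1.427752
ρ = −K·T·e^{−rT}·N(−d₂) = -23.171498

price = 1.427752
ρ = -23.171498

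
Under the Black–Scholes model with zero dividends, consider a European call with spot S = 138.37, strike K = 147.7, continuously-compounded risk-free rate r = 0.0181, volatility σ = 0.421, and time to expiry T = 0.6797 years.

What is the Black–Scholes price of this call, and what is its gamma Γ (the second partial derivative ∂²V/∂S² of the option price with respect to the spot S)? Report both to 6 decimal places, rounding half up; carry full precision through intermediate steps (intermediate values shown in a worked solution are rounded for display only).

price = 16.045517
Γ = 0.008305

σ√T = 0.421·√0.6797 = 0.347089
d₁ = (ln(S/K) + (r+σ²/2)T) / (σ√T) = (ln(138.37/147.7) + (0.0181+0.421²/2)·0.6797) / 0.347089 = (-0.065252 + 0.072538) / 0.347089 = 0.020992
d₂ = d₁ − σ√T = 0.020992 − 0.347089 = -0.326097
e^{−rT} = e^{−0.0181·0.6797} = 0.987773
N(d₁) = 0.508374,  N(d₂) = 0.372175
Call price V = S·N(d₁) − K·e^{−rT}·N(d₂) = 70.343692 − 54.298175 = 16.045517
φ(d₁) = (1/√(2π))·e^{−d₁²/2} = 0.398854
Γ = φ(d₁) / (S·σ·√T) = 0.008305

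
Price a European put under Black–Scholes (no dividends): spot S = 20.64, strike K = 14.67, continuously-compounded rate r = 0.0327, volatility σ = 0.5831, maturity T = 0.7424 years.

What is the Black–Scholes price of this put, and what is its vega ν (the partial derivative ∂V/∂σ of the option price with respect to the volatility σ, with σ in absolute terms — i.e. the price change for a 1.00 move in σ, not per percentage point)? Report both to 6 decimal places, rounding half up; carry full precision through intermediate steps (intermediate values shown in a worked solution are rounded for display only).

price = 1.155775
ν = 4.393132

σ√T = 0.5831·√0.7424 = 0.502414
d₁ = (ln(S/K) + (r+σ²/2)T) / (σ√T) = (ln(20.64/14.67) + (0.0327+0.5831²/2)·0.7424) / 0.502414 = (0.341426 + 0.150487) / 0.502414 = 0.979098
d₂ = d₁ − σ√T = 0.979098 − 0.502414 = 0.476684
e^{−rT} = e^{−0.0327·0.7424} = 0.976016
N(−d₁) = 0.163766,  N(−d₂) = 0.316794
Put price V = K·e^{−rT}·N(−d₂) − S·N(−d₁) = 4.535900 − 3.380125 = 1.155775
φ(d₁) = (1/√(2π))·e^{−d₁²/2} = 0.247028
ν = S·φ(d₁)·√T = 4.393132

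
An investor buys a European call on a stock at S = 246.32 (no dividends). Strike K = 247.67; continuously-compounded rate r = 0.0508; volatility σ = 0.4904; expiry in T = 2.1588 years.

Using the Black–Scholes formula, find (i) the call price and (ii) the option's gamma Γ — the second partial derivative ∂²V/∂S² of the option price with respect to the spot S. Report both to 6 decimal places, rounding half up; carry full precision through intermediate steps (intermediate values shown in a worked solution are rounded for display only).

price = 78.719201
Γ = 0.001979

σ√T = 0.4904·√2.1588 = 0.720538
d₁ = (ln(S/K) + (r+σ²/2)T) / (σ√T) = (ln(246.32/247.67) + (0.0508+0.4904²/2)·2.1588) / 0.720538 = (-0.005466 + 0.369254) / 0.720538 = 0.504885
d₂ = d₁ − σ√T = 0.504885 − 0.720538 = -0.215653
e^{−rT} = e^{−0.0508·2.1588} = 0.896132
N(d₁) = 0.693180,  N(d₂) = 0.414629
Call price V = S·N(d₁) − K·e^{−rT}·N(d₂) = 170.744137 − 92.024936 = 78.719201
φ(d₁) = (1/√(2π))·e^{−d₁²/2} = 0.351202
Γ = φ(d₁) / (S·σ·√T) = 0.001979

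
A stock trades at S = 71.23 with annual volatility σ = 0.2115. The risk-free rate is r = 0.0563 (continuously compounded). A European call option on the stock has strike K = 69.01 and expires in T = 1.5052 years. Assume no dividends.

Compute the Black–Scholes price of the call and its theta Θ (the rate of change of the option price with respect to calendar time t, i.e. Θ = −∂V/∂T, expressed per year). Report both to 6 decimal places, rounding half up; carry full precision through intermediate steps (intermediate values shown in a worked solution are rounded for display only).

σ√T = 0.2115·√1.5052 = 0.259482
d₁ = (ln(S/K) + (r+σ²/2)T) / (σ√T) = (ln(71.23/69.01) + (0.0563+0.2115²/2)·1.5052) / 0.259482 = (0.031663 + 0.118408) / 0.259482 = 0.578348
d₂ = d₁ − σ√T = 0.578348 − 0.259482 = 0.318866
e^{−rT} = e^{−0.0563·1.5052} = 0.918749
N(d₁) = 0.718485,  N(d₂) = 0.625086
Call price V = S·N(d₁) − K·e^{−rT}·N(d₂) = 51.177709 − 39.632214 = 11.545495
φ(d₁) = (1/√(2π))·e^{−d₁²/2} = 0.337503
Θ = −S·φ(d₁)·σ/(2√T) − r·K·e^{−rT}·N(d₂) = −2.072161 − 2.231294 = -4.303455

price = 11.545495
Θ = -4.303455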